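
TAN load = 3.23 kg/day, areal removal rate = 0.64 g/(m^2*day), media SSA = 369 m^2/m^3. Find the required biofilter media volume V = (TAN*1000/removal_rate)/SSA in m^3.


A = 3.23*1000 / 0.64 = 5046.875 m^2
V = 5046.875 / 369 = 13.6772

13.6772 m^3


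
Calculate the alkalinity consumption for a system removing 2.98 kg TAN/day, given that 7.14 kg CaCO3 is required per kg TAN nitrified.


Alkalinity factor: 7.14 kg CaCO3 consumed per kg TAN nitrified
alk = 2.98 kg TAN * 7.14 = 21.2772 kg CaCO3/day

21.2772 kg CaCO3/day


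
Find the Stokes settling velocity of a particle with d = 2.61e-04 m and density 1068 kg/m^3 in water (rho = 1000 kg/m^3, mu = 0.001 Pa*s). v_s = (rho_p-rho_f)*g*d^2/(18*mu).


Density difference: rho_p - rho_f = 1068 - 1000 = 68 kg/m^3
d^2 = (2.61e-04)^2 = 6.8121e-08 m^2
Numerator = (rho_p - rho_f) * g * d^2 = 68 * 9.81 * 6.8121e-08 = 4.5442157e-05
Denominator = 18 * mu = 18 * 0.001 = 0.018
v_s = 4.5442157e-05 / 0.018 = 0.00252456 m/s
Check: Re = rho_f * v_s * d / mu = 1000 * 0.00252456 * 2.61e-04 / 0.001 = 0.659 < 1, so Stokes' law applies.

0.00252456 m/s


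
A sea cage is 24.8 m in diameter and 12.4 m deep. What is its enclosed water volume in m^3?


r = d/2 = 24.8/2 = 12.4 m
Base area = pi*r^2 = pi*12.4^2 = 483.05129 m^2
Volume = 483.05129 * 12.4 = 5989.84 m^3

5989.84 m^3


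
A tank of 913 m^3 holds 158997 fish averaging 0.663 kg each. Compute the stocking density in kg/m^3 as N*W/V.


Total biomass = 158997 fish * 0.663 kg = 105415.011 kg
Density = total biomass / volume = 105415.011 / 913 = 115.46 kg/m^3

115.46 kg/m^3


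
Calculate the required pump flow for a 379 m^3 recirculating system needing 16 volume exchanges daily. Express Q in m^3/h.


Daily recirculation volume = 379 m^3 * 16 = 6064 m^3/day
Flow rate Q = daily volume / 24 h = 6064 / 24 = 252.667 m^3/h

252.667 m^3/h


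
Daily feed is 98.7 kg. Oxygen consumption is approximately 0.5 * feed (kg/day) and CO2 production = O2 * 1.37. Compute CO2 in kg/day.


O2 = 98.7 * 0.5 = 49.35
CO2 = 49.35 * 1.37 = 67.6095

67.6095 kg/day


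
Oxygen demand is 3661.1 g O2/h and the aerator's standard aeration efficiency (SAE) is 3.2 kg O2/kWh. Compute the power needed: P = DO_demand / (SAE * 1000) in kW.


SAE in g O2/kWh = 3.2 * 1000 = 3200 g/kWh
P = DO_demand / SAE_g = 3661.1 / 3200 = 1.14409 kW

1.14409 kW


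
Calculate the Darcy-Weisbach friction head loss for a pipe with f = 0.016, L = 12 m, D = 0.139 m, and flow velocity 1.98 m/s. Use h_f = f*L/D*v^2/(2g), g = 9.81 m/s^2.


v^2 = 1.98^2 = 3.9204 m^2/s^2
L/D = 12/0.139 = 86.330935
h_f = f*(L/D)*v^2/(2g) = 0.016 * 86.330935 * 3.9204 / 19.62 = 0.276006 m

0.276006 m


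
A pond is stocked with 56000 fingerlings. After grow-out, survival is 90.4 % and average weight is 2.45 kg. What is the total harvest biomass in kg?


Survivors = 56000 * 90.4/100 = 50624 fish
Harvest biomass = survivors * W_f = 50624 * 2.45 = 124028.8 kg

124028.8 kg


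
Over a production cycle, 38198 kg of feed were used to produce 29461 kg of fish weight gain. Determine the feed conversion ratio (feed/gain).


FCR = feed consumed / weight gained
FCR = 38198 kg / 29461 kg = 1.29656

1.29656


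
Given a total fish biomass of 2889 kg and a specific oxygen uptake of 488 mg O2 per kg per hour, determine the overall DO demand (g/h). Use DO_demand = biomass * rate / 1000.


Total O2 consumption (mg/h) = 2889 kg * 488 mg/(kg*h) = 1409832 mg/h
Convert to g/h: 1409832 / 1000 = 1409.832 g/h

1409.832 g/h


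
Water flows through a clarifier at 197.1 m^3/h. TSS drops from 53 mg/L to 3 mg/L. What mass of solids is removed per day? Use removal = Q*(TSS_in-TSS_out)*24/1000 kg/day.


Concentration drop: TSS_in - TSS_out = 53 - 3 = 50 mg/L
Hourly solids removed = Q * dTSS = 197.1 m^3/h * 50 mg/L = 9855 g/h  (m^3/h * mg/L = g/h)
Daily solids removed = 9855 * 24 = 236520 g/day
Convert g to kg: 236520 / 1000 = 236.52 kg/day

236.52 kg/day


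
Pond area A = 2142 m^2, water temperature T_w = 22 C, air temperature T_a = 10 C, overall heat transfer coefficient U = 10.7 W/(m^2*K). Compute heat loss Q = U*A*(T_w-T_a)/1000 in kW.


Temperature difference dT = 22 - 10 = 12 K
Heat loss (W) = U * A * dT = 10.7 * 2142 * 12 = 275032.8 W
Convert to kW: 275032.8 / 1000 = 275.0328 kW

275.0328 kW


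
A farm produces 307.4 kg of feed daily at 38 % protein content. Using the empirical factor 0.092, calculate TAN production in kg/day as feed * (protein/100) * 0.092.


Protein in feed = 307.4 * 38/100 = 116.812 kg/day
TAN = protein * 0.092 = 116.812 * 0.092 = 10.746704 kg/day

10.746704 kg/day


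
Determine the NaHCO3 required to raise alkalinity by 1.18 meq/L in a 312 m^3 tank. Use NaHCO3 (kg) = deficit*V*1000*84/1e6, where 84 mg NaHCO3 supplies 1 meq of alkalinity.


Tank volume in L = 312 m^3 * 1000 = 312000 L
Total meq required = 1.18 meq/L * 312000 L = 368160 meq
NaHCO3 mass = 368160 meq * 84 mg/meq / 1e6 = 30.9254 kg

30.9254 kg


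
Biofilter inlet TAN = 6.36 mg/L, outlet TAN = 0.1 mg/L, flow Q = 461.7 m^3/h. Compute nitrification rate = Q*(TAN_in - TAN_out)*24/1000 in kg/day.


Concentration drop: TAN_in - TAN_out = 6.36 - 0.1 = 6.26 mg/L
Hourly TAN removed = Q * dTAN = 461.7 m^3/h * 6.26 mg/L = 2890.242 g/h  (m^3/h * mg/L = g/h)
Daily TAN removed = 2890.242 * 24 = 69365.808 g/day
Convert to kg/day: 69365.808 / 1000 = 69.365808 kg/day

69.365808 kg/day


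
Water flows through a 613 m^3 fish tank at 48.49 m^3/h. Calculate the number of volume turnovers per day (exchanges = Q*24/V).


Daily flow volume = 48.49 m^3/h * 24 h = 1163.76 m^3/day
Exchanges = daily flow / tank volume = 1163.76 / 613 = 1.89847 exchanges/day

1.89847 exchanges/day


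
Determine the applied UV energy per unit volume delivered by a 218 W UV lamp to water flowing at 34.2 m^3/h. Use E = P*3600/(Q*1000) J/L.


Energy delivered per hour = 218 W * 3600 s = 784800 J/h
Volume treated per hour = 34.2 m^3/h * 1000 = 34200 L/h
dose = 784800 / 34200 = 22.9474 J/L

22.9474 J/L


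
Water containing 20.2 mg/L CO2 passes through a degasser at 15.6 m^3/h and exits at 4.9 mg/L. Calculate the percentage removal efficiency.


CO2_out / CO2_in = 4.9 / 20.2 = 0.24257426
Fraction remaining = 0.24257426
efficiency = (1 - 0.24257426) * 100 = 75.7426 %

75.7426 %


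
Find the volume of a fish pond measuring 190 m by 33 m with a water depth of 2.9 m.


Base area = L * W = 190 * 33 = 6270 m^2
Volume = area * depth = 6270 * 2.9 = 18183 m^3

18183 m^3


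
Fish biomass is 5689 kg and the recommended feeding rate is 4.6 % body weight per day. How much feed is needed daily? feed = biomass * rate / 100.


Feeding rate fraction = 4.6% / 100 = 0.046
Daily feed = 5689 kg * 0.046 = 261.694 kg/day

261.694 kg/day


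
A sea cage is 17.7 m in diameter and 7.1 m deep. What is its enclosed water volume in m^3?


r = d/2 = 17.7/2 = 8.85 m
Base area = pi*r^2 = pi*8.85^2 = 246.05739 m^2
Volume = 246.05739 * 7.1 = 1747.01 m^3

1747.01 m^3


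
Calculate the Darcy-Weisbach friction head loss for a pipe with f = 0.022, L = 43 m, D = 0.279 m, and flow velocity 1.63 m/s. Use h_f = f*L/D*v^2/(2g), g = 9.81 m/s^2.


v^2 = 1.63^2 = 2.6569 m^2/s^2
L/D = 43/0.279 = 154.12186
h_f = f*(L/D)*v^2/(2g) = 0.022 * 154.12186 * 2.6569 / 19.62 = 0.459159 m

0.459159 m


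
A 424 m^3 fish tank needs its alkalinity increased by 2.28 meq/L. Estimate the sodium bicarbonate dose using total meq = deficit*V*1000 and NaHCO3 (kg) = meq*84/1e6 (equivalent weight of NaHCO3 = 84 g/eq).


Tank volume in L = 424 m^3 * 1000 = 424000 L
Total meq required = 2.28 meq/L * 424000 L = 966720 meq
NaHCO3 mass = 966720 meq * 84 mg/meq / 1e6 = 81.2045 kg

81.2045 kg


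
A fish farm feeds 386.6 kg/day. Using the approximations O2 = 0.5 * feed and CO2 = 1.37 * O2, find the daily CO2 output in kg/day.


O2 = 386.6 * 0.5 = 193.3
CO2 = 193.3 * 1.37 = 264.821

264.821 kg/day


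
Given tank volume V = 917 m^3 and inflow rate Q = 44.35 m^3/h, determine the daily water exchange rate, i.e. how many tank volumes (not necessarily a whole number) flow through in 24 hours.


Daily flow volume = 44.35 m^3/h * 24 h = 1064.4 m^3/day
Exchanges = daily flow / tank volume = 1064.4 / 917 = 1.16074 exchanges/day

1.16074 exchanges/day


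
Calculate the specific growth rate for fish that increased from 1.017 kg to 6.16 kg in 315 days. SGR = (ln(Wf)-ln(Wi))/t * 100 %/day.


ln(W_f) = ln(6.16) = 1.8180768
ln(W_i) = ln(1.017) = 0.016857117
ln(W_f) - ln(W_i) = 1.8180768 - 0.016857117 = 1.8012197
SGR = 1.8012197 / 315 * 100 = 0.571816 %/day

0.571816 %/day


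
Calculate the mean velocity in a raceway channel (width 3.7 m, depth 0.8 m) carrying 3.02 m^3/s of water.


Cross-sectional area = W * d = 3.7 * 0.8 = 2.96 m^2
Velocity = Q / A = 3.02 / 2.96 = 1.02027 m/s

1.02027 m/s


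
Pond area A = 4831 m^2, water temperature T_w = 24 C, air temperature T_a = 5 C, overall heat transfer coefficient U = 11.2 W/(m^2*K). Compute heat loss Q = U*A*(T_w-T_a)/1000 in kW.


Temperature difference dT = 24 - 5 = 19 K
Heat loss (W) = U * A * dT = 11.2 * 4831 * 19 = 1028036.8 W
Convert to kW: 1028036.8 / 1000 = 1028.0368 kW

1028.0368 kW


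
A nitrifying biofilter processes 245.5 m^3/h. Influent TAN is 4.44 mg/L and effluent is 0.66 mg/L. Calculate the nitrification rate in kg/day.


Concentration drop: TAN_in - TAN_out = 4.44 - 0.66 = 3.78 mg/L
Hourly TAN removed = Q * dTAN = 245.5 m^3/h * 3.78 mg/L = 927.99 g/h  (m^3/h * mg/L = g/h)
Daily TAN removed = 927.99 * 24 = 22271.76 g/day
Convert to kg/day: 22271.76 / 1000 = 22.27176 kg/day

22.27176 kg/day


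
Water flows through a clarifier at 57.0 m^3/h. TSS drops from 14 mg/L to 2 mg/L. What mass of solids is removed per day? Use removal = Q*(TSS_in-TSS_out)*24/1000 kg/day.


Concentration drop: TSS_in - TSS_out = 14 - 2 = 12 mg/L
Hourly solids removed = Q * dTSS = 57.0 m^3/h * 12 mg/L = 684 g/h  (m^3/h * mg/L = g/h)
Daily solids removed = 684 * 24 = 16416 g/day
Convert g to kg: 16416 / 1000 = 16.416 kg/day

16.416 kg/day


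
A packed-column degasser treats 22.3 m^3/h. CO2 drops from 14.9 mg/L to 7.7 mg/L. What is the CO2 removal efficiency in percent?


CO2_out / CO2_in = 7.7 / 14.9 = 0.51677852
Fraction remaining = 0.51677852
efficiency = (1 - 0.51677852) * 100 = 48.3221 %

48.3221 %


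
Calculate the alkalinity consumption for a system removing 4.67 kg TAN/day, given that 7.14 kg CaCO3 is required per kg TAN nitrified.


Alkalinity factor: 7.14 kg CaCO3 consumed per kg TAN nitrified
alk = 4.67 kg TAN * 7.14 = 33.3438 kg CaCO3/day

33.3438 kg CaCO3/day


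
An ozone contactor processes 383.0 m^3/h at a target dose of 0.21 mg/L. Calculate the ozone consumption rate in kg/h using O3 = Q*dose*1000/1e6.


O3 demand (mg/h) = Q * dose * 1000 = 383.0 * 0.21 * 1000 = 80430 mg/h
Convert mg to kg: 80430 / 1e6 = 0.08043 kg/h

0.08043 kg/h


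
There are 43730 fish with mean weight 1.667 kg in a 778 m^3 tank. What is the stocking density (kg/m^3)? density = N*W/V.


Total biomass = 43730 fish * 1.667 kg = 72897.91 kg
Density = total biomass / volume = 72897.91 / 778 = 93.6991 kg/m^3

93.6991 kg/m^3


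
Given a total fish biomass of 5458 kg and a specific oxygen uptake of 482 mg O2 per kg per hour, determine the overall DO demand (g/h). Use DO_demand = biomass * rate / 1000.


Total O2 consumption (mg/h) = 5458 kg * 482 mg/(kg*h) = 2630756 mg/h
Convert to g/h: 2630756 / 1000 = 2630.756 g/h

2630.756 g/h


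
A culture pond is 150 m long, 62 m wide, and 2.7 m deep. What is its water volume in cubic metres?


Base area = L * W = 150 * 62 = 9300 m^2
Volume = area * depth = 9300 * 2.7 = 25110 m^3

25110 m^3


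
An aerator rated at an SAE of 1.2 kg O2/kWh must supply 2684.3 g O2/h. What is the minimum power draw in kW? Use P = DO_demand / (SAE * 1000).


SAE in g O2/kWh = 1.2 * 1000 = 1200 g/kWh
P = DO_demand / SAE_g = 2684.3 / 1200 = 2.23692 kW

2.23692 kW


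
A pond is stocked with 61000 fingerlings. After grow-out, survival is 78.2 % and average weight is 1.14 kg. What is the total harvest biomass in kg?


Survivors = 61000 * 78.2/100 = 47702 fish
Harvest biomass = survivors * W_f = 47702 * 1.14 = 54380.28 kg

54380.28 kg


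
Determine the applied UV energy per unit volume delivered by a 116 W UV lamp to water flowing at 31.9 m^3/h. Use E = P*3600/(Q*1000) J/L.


Energy delivered per hour = 116 W * 3600 s = 417600 J/h
Volume treated per hour = 31.9 m^3/h * 1000 = 31900 L/h
dose = 417600 / 31900 = 13.0909 J/L

13.0909 J/L


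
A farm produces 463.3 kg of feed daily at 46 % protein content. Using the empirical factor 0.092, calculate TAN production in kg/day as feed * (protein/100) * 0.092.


Protein in feed = 463.3 * 46/100 = 213.118 kg/day
TAN = protein * 0.092 = 213.118 * 0.092 = 19.606856 kg/day

19.606856 kg/day


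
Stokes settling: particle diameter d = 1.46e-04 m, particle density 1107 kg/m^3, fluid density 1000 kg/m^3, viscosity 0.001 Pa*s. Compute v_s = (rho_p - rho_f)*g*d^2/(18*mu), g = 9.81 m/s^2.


Density difference: rho_p - rho_f = 1107 - 1000 = 107 kg/m^3
d^2 = (1.46e-04)^2 = 2.1316e-08 m^2
Numerator = (rho_p - rho_f) * g * d^2 = 107 * 9.81 * 2.1316e-08 = 2.2374766e-05
Denominator = 18 * mu = 18 * 0.001 = 0.018
v_s = 2.2374766e-05 / 0.018 = 0.00124304 m/s
Check: Re = rho_f * v_s * d / mu = 1000 * 0.00124304 * 1.46e-04 / 0.001 = 0.181 < 1, so Stokes' law applies.

0.00124304 m/s


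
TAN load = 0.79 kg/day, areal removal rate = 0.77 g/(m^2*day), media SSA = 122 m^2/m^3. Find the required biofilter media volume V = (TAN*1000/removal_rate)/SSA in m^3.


A = 0.79*1000 / 0.77 = 1025.974 m^2
V = 1025.974 / 122 = 8.40962

8.40962 m^3


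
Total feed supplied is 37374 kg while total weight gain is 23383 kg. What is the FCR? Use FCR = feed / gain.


FCR = feed consumed / weight gained
FCR = 37374 kg / 23383 kg = 1.59834

1.59834


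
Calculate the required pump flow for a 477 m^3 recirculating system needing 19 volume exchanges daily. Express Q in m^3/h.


Daily recirculation volume = 477 m^3 * 19 = 9063 m^3/day
Flow rate Q = daily volume / 24 h = 9063 / 24 = 377.625 m^3/h

377.625 m^3/h


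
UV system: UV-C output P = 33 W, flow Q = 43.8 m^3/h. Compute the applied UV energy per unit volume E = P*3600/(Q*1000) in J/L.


Energy delivered per hour = 33 W * 3600 s = 118800 J/h
Volume treated per hour = 43.8 m^3/h * 1000 = 43800 L/h
dose = 118800 / 43800 = 2.71233 J/L

2.71233 J/L


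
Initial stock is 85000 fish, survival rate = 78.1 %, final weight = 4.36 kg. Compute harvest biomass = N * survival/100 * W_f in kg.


Survivors = 85000 * 78.1/100 = 66385 fish
Harvest biomass = survivors * W_f = 66385 * 4.36 = 289438.6 kg

289438.6 kg


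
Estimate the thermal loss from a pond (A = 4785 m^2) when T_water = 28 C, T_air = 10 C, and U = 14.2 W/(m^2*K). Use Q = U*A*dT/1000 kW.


Temperature difference dT = 28 - 10 = 18 K
Heat loss (W) = U * A * dT = 14.2 * 4785 * 18 = 1223046 W
Convert to kW: 1223046 / 1000 = 1223.046 kW

1223.046 kW


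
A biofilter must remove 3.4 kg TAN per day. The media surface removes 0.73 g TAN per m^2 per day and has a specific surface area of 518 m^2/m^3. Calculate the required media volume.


A = 3.4*1000 / 0.73 = 4657.5342 m^2
V = 4657.5342 / 518 = 8.99138

8.99138 m^3


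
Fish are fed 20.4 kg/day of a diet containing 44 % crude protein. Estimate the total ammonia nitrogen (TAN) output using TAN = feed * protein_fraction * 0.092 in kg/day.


Protein in feed = 20.4 * 44/100 = 8.976 kg/day
TAN = protein * 0.092 = 8.976 * 0.092 = 0.825792 kg/day

0.825792 kg/day


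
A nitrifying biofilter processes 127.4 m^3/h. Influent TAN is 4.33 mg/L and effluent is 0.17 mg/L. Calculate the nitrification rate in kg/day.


Concentration drop: TAN_in - TAN_out = 4.33 - 0.17 = 4.16 mg/L
Hourly TAN removed = Q * dTAN = 127.4 m^3/h * 4.16 mg/L = 529.984 g/h  (m^3/h * mg/L = g/h)
Daily TAN removed = 529.984 * 24 = 12719.616 g/day
Convert to kg/day: 12719.616 / 1000 = 12.719616 kg/day

12.719616 kg/day


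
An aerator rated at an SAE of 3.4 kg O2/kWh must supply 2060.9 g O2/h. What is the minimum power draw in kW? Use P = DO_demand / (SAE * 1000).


SAE in g O2/kWh = 3.4 * 1000 = 3400 g/kWh
P = DO_demand / SAE_g = 2060.9 / 3400 = 0.606147 kW

0.606147 kW


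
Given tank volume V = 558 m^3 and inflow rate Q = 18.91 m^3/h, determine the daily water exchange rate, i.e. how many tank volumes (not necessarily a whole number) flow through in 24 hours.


Daily flow volume = 18.91 m^3/h * 24 h = 453.84 m^3/day
Exchanges = daily flow / tank volume = 453.84 / 558 = 0.813333 exchanges/day

0.813333 exchanges/day


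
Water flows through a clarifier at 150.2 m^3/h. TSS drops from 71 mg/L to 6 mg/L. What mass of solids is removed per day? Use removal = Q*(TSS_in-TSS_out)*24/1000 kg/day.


Concentration drop: TSS_in - TSS_out = 71 - 6 = 65 mg/L
Hourly solids removed = Q * dTSS = 150.2 m^3/h * 65 mg/L = 9763 g/h  (m^3/h * mg/L = g/h)
Daily solids removed = 9763 * 24 = 234312 g/day
Convert g to kg: 234312 / 1000 = 234.312 kg/day

234.312 kg/day


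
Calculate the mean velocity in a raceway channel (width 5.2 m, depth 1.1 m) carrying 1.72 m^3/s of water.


Cross-sectional area = W * d = 5.2 * 1.1 = 5.72 m^2
Velocity = Q / A = 1.72 / 5.72 = 0.300699 m/s

0.300699 m/s


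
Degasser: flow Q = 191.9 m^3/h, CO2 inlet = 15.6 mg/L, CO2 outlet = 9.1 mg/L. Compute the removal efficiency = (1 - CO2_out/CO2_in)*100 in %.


CO2_out / CO2_in = 9.1 / 15.6 = 0.58333333
Fraction remaining = 0.58333333
efficiency = (1 - 0.58333333) * 100 = 41.6667 %

41.6667 %


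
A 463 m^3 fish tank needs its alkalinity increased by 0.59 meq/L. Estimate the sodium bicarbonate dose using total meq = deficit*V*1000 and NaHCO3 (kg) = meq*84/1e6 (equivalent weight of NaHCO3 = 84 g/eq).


Tank volume in L = 463 m^3 * 1000 = 463000 L
Total meq required = 0.59 meq/L * 463000 L = 273170 meq
NaHCO3 mass = 273170 meq * 84 mg/meq / 1e6 = 22.9463 kg

22.9463 kg


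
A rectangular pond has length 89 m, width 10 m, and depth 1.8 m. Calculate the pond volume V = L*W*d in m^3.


Base area = L * W = 89 * 10 = 890 m^2
Volume = area * depth = 890 * 1.8 = 1602 m^3

1602 m^3


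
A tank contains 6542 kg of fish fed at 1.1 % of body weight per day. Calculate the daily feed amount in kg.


Feeding rate fraction = 1.1% / 100 = 0.011
Daily feed = 6542 kg * 0.011 = 71.962 kg/day

71.962 kg/day


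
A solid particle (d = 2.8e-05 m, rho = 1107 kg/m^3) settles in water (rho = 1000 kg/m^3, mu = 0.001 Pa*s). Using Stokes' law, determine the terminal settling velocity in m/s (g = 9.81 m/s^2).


Density difference: rho_p - rho_f = 1107 - 1000 = 107 kg/m^3
d^2 = (2.8e-05)^2 = 7.84e-10 m^2
Numerator = (rho_p - rho_f) * g * d^2 = 107 * 9.81 * 7.84e-10 = 8.2294128e-07
Denominator = 18 * mu = 18 * 0.001 = 0.018
v_s = 8.2294128e-07 / 0.018 = 4.5719e-05 m/s
Check: Re = rho_f * v_s * d / mu = 1000 * 4.5719e-05 * 2.8e-05 / 0.001 = 0.00128 < 1, so Stokes' law applies.

4.5719e-05 m/s


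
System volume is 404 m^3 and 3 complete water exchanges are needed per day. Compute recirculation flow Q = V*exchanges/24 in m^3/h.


Daily recirculation volume = 404 m^3 * 3 = 1212 m^3/day
Flow rate Q = daily volume / 24 h = 1212 / 24 = 50.5 m^3/h

50.5 m^3/h


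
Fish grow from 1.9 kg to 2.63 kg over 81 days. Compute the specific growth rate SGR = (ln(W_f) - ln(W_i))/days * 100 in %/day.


ln(W_f) = ln(2.63) = 0.96698385
ln(W_i) = ln(1.9) = 0.64185389
ln(W_f) - ln(W_i) = 0.96698385 - 0.64185389 = 0.32512996
SGR = 0.32512996 / 81 * 100 = 0.401395 %/day

0.401395 %/day


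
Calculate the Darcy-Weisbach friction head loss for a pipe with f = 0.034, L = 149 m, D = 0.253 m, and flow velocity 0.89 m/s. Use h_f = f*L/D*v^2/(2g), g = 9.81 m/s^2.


v^2 = 0.89^2 = 0.7921 m^2/s^2
L/D = 149/0.253 = 588.93281
h_f = f*(L/D)*v^2/(2g) = 0.034 * 588.93281 * 0.7921 / 19.62 = 0.808399 m

0.808399 m


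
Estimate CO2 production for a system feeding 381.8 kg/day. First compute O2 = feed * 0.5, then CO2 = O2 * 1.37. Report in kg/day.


O2 = 381.8 * 0.5 = 190.9
CO2 = 190.9 * 1.37 = 261.533

261.533 kg/day


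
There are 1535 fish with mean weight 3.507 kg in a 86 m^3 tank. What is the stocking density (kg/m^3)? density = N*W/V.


Total biomass = 1535 fish * 3.507 kg = 5383.245 kg
Density = total biomass / volume = 5383.245 / 86 = 62.5959 kg/m^3

62.5959 kg/m^3


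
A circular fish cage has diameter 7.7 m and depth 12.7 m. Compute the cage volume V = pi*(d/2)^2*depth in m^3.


r = d/2 = 7.7/2 = 3.85 m
Base area = pi*r^2 = pi*3.85^2 = 46.566257 m^2
Volume = 46.566257 * 12.7 = 591.391 m^3

591.391 m^3


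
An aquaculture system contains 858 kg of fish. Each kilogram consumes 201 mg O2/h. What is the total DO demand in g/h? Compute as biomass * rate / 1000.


Total O2 consumption (mg/h) = 858 kg * 201 mg/(kg*h) = 172458 mg/h
Convert to g/h: 172458 / 1000 = 172.458 g/h

172.458 g/h


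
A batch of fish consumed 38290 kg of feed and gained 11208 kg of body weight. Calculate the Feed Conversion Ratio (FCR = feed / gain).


FCR = feed consumed / weight gained
FCR = 38290 kg / 11208 kg = 3.41631

3.41631


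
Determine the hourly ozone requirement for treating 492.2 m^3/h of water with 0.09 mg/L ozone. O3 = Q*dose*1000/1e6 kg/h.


O3 demand (mg/h) = Q * dose * 1000 = 492.2 * 0.09 * 1000 = 44298 mg/h
Convert mg to kg: 44298 / 1e6 = 0.044298 kg/h

0.044298 kg/h


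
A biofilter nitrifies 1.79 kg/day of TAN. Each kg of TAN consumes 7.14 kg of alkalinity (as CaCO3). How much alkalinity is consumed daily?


Alkalinity factor: 7.14 kg CaCO3 consumed per kg TAN nitrified
alk = 1.79 kg TAN * 7.14 = 12.7806 kg CaCO3/day

12.7806 kg CaCO3/day


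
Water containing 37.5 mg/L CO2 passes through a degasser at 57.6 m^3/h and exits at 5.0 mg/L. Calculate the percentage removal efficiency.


CO2_out / CO2_in = 5.0 / 37.5 = 0.13333333
Fraction remaining = 0.13333333
efficiency = (1 - 0.13333333) * 100 = 86.6667 %

86.6667 %


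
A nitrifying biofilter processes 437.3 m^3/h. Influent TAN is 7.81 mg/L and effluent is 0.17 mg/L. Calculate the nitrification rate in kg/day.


Concentration drop: TAN_in - TAN_out = 7.81 - 0.17 = 7.64 mg/L
Hourly TAN removed = Q * dTAN = 437.3 m^3/h * 7.64 mg/L = 3340.972 g/h  (m^3/h * mg/L = g/h)
Daily TAN removed = 3340.972 * 24 = 80183.328 g/day
Convert to kg/day: 80183.328 / 1000 = 80.183328 kg/day

80.183328 kg/day


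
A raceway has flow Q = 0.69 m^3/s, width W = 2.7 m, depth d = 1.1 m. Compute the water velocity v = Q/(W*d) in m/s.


Cross-sectional area = W * d = 2.7 * 1.1 = 2.97 m^2
Velocity = Q / A = 0.69 / 2.97 = 0.232323 m/s

0.232323 m/s


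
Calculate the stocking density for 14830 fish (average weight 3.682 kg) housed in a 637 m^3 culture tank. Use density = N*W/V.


Total biomass = 14830 fish * 3.682 kg = 54604.06 kg
Density = total biomass / volume = 54604.06 / 637 = 85.7207 kg/m^3

85.7207 kg/m^3


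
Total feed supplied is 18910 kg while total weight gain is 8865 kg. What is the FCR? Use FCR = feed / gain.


FCR = feed consumed / weight gained
FCR = 18910 kg / 8865 kg = 2.13311

2.13311


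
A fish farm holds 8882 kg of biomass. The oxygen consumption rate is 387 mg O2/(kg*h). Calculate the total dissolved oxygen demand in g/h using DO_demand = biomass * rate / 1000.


Total O2 consumption (mg/h) = 8882 kg * 387 mg/(kg*h) = 3437334 mg/h
Convert to g/h: 3437334 / 1000 = 3437.334 g/h

3437.334 g/h


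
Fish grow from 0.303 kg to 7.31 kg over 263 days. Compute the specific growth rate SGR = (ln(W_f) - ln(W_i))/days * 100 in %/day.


ln(W_f) = ln(7.31) = 1.9892433
ln(W_i) = ln(0.303) = -1.1940225
ln(W_f) - ln(W_i) = 1.9892433 - -1.1940225 = 3.1832658
SGR = 3.1832658 / 263 * 100 = 1.21037 %/day

1.21037 %/day


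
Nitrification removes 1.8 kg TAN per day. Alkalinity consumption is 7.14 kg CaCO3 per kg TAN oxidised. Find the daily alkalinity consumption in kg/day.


Alkalinity factor: 7.14 kg CaCO3 consumed per kg TAN nitrified
alk = 1.8 kg TAN * 7.14 = 12.852 kg CaCO3/day

12.852 kg CaCO3/day


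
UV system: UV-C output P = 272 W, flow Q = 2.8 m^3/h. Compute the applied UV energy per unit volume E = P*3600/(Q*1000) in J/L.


Energy delivered per hour = 272 W * 3600 s = 979200 J/h
Volume treated per hour = 2.8 m^3/h * 1000 = 2800 L/h
dose = 979200 / 2800 = 349.714 J/L

349.714 J/L


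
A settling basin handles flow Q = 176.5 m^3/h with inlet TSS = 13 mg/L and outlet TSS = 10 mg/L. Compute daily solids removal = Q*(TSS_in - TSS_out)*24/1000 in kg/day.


Concentration drop: TSS_in - TSS_out = 13 - 10 = 3 mg/L
Hourly solids removed = Q * dTSS = 176.5 m^3/h * 3 mg/L = 529.5 g/h  (m^3/h * mg/L = g/h)
Daily solids removed = 529.5 * 24 = 12708 g/day
Convert g to kg: 12708 / 1000 = 12.708 kg/day

12.708 kg/day


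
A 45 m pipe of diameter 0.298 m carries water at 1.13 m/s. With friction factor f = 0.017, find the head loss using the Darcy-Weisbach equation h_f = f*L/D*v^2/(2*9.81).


v^2 = 1.13^2 = 1.2769 m^2/s^2
L/D = 45/0.298 = 151.00671
h_f = f*(L/D)*v^2/(2g) = 0.017 * 151.00671 * 1.2769 / 19.62 = 0.167072 m

0.167072 m


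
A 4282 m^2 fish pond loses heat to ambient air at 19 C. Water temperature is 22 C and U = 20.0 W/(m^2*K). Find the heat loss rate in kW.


Temperature difference dT = 22 - 19 = 3 K
Heat loss (W) = U * A * dT = 20.0 * 4282 * 3 = 256920 W
Convert to kW: 256920 / 1000 = 256.92 kW

256.92 kW


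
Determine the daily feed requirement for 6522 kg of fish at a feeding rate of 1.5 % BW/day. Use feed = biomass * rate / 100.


Feeding rate fraction = 1.5% / 100 = 0.015
Daily feed = 6522 kg * 0.015 = 97.83 kg/day

97.83 kg/day


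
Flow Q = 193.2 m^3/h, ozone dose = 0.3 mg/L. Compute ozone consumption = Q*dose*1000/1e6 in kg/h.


O3 demand (mg/h) = Q * dose * 1000 = 193.2 * 0.3 * 1000 = 57960 mg/h
Convert mg to kg: 57960 / 1e6 = 0.05796 kg/h

0.05796 kg/h


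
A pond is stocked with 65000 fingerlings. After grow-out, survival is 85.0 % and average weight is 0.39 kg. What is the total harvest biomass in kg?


Survivors = 65000 * 85.0/100 = 55250 fish
Harvest biomass = survivors * W_f = 55250 * 0.39 = 21547.5 kg

21547.5 kg


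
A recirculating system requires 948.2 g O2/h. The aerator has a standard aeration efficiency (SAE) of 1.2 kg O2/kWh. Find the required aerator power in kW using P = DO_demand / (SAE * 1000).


SAE in g O2/kWh = 1.2 * 1000 = 1200 g/kWh
P = DO_demand / SAE_g = 948.2 / 1200 = 0.790167 kW

0.790167 kW


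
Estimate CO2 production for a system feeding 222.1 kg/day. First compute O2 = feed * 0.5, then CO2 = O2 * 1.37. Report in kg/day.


O2 = 222.1 * 0.5 = 111.05
CO2 = 111.05 * 1.37 = 152.1385

152.1385 kg/day


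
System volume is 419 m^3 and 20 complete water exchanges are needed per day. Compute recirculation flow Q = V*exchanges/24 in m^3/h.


Daily recirculation volume = 419 m^3 * 20 = 8380 m^3/day
Flow rate Q = daily volume / 24 h = 8380 / 24 = 349.167 m^3/h

349.167 m^3/h


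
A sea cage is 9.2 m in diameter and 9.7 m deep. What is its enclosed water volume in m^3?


r = d/2 = 9.2/2 = 4.6 m
Base area = pi*r^2 = pi*4.6^2 = 66.476101 m^2
Volume = 66.476101 * 9.7 = 644.818 m^3

644.818 m^3


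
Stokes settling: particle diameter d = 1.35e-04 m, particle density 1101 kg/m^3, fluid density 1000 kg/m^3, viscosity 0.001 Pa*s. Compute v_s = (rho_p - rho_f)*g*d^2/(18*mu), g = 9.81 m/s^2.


Density difference: rho_p - rho_f = 1101 - 1000 = 101 kg/m^3
d^2 = (1.35e-04)^2 = 1.8225e-08 m^2
Numerator = (rho_p - rho_f) * g * d^2 = 101 * 9.81 * 1.8225e-08 = 1.8057512e-05
Denominator = 18 * mu = 18 * 0.001 = 0.018
v_s = 1.8057512e-05 / 0.018 = 0.0010032 m/s
Check: Re = rho_f * v_s * d / mu = 1000 * 0.0010032 * 1.35e-04 / 0.001 = 0.135 < 1, so Stokes' law applies.

0.0010032 m/s


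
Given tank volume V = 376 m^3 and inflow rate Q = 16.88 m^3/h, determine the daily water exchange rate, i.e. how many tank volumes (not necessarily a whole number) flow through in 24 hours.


Daily flow volume = 16.88 m^3/h * 24 h = 405.12 m^3/day
Exchanges = daily flow / tank volume = 405.12 / 376 = 1.07745 exchanges/day

1.07745 exchanges/day


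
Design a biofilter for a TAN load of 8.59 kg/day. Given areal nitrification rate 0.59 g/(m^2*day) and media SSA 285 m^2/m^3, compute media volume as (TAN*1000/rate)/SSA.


A = 8.59*1000 / 0.59 = 14559.322 m^2
V = 14559.322 / 285 = 51.0853

51.0853 m^3


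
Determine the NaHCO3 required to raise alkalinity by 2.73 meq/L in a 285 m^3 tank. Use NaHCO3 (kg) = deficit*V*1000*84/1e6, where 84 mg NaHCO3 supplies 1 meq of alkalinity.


Tank volume in L = 285 m^3 * 1000 = 285000 L
Total meq required = 2.73 meq/L * 285000 L = 778050 meq
NaHCO3 mass = 778050 meq * 84 mg/meq / 1e6 = 65.3562 kg

65.3562 kg


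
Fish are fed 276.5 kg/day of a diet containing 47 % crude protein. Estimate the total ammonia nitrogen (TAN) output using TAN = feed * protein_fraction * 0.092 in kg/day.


Protein in feed = 276.5 * 47/100 = 129.955 kg/day
TAN = protein * 0.092 = 129.955 * 0.092 = 11.95586 kg/day

11.95586 kg/day


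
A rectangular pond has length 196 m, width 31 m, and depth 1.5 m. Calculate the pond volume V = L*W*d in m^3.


Base area = L * W = 196 * 31 = 6076 m^2
Volume = area * depth = 6076 * 1.5 = 9114 m^3

9114 m^3


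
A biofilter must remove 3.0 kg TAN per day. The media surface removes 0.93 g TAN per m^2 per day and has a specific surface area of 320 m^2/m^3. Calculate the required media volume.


A = 3.0*1000 / 0.93 = 3225.8065 m^2
V = 3225.8065 / 320 = 10.0806

10.0806 m^3


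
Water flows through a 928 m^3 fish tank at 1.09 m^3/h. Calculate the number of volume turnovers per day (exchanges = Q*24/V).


Daily flow volume = 1.09 m^3/h * 24 h = 26.16 m^3/day
Exchanges = daily flow / tank volume = 26.16 / 928 = 0.0281897 exchanges/day

0.0281897 exchanges/day


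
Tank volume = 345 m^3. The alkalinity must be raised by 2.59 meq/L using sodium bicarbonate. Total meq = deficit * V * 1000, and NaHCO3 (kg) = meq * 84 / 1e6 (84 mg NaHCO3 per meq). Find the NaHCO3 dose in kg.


Tank volume in L = 345 m^3 * 1000 = 345000 L
Total meq required = 2.59 meq/L * 345000 L = 893550 meq
NaHCO3 mass = 893550 meq * 84 mg/meq / 1e6 = 75.0582 kg

75.0582 kg


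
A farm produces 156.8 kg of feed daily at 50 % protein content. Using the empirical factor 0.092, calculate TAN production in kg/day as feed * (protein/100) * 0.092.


Protein in feed = 156.8 * 50/100 = 78.4 kg/day
TAN = protein * 0.092 = 78.4 * 0.092 = 7.2128 kg/day

7.2128 kg/day


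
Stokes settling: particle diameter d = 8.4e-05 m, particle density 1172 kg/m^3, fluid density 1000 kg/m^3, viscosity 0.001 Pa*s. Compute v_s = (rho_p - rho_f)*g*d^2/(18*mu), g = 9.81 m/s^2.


Density difference: rho_p - rho_f = 1172 - 1000 = 172 kg/m^3
d^2 = (8.4e-05)^2 = 7.056e-09 m^2
Numerator = (rho_p - rho_f) * g * d^2 = 172 * 9.81 * 7.056e-09 = 1.190573e-05
Denominator = 18 * mu = 18 * 0.001 = 0.018
v_s = 1.190573e-05 / 0.018 = 6.61429e-04 m/s
Check: Re = rho_f * v_s * d / mu = 1000 * 6.61429e-04 * 8.4e-05 / 0.001 = 0.0556 < 1, so Stokes' law applies.

6.61429e-04 m/s


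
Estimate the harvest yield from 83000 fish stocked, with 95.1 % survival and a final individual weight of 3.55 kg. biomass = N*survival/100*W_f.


Survivors = 83000 * 95.1/100 = 78933 fish
Harvest biomass = survivors * W_f = 78933 * 3.55 = 280212.15 kg

280212.15 kg


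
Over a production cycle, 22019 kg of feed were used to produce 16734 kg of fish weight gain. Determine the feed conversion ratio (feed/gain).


FCR = feed consumed / weight gained
FCR = 22019 kg / 16734 kg = 1.31582

1.31582


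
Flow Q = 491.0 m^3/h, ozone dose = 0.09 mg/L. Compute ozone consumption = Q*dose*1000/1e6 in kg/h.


O3 demand (mg/h) = Q * dose * 1000 = 491.0 * 0.09 * 1000 = 44190 mg/h
Convert mg to kg: 44190 / 1e6 = 0.04419 kg/h

0.04419 kg/h


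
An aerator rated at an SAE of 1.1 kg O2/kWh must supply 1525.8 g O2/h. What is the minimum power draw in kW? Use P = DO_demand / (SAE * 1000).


SAE in g O2/kWh = 1.1 * 1000 = 1100 g/kWh
P = DO_demand / SAE_g = 1525.8 / 1100 = 1.38709 kW

1.38709 kW


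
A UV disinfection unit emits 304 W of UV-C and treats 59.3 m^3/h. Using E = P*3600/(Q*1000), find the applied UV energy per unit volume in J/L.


Energy delivered per hour = 304 W * 3600 s = 1094400 J/h
Volume treated per hour = 59.3 m^3/h * 1000 = 59300 L/h
dose = 1094400 / 59300 = 18.4553 J/L

18.4553 J/L


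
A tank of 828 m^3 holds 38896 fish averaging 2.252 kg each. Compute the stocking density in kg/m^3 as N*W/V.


Total biomass = 38896 fish * 2.252 kg = 87593.792 kg
Density = total biomass / volume = 87593.792 / 828 = 105.79 kg/m^3

105.79 kg/m^3


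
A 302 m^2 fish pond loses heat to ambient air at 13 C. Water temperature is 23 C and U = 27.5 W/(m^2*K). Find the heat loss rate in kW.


Temperature difference dT = 23 - 13 = 10 K
Heat loss (W) = U * A * dT = 27.5 * 302 * 10 = 83050 W
Convert to kW: 83050 / 1000 = 83.05 kW

83.05 kW


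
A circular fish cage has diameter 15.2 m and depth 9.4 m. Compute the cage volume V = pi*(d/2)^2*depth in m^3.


r = d/2 = 15.2/2 = 7.6 m
Base area = pi*r^2 = pi*7.6^2 = 181.45839 m^2
Volume = 181.45839 * 9.4 = 1705.71 m^3

1705.71 m^3


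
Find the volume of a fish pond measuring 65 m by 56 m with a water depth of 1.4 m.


Base area = L * W = 65 * 56 = 3640 m^2
Volume = area * depth = 3640 * 1.4 = 5096 m^3

5096 m^3


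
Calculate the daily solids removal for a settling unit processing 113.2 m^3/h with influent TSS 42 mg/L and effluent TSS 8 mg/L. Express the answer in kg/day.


Concentration drop: TSS_in - TSS_out = 42 - 8 = 34 mg/L
Hourly solids removed = Q * dTSS = 113.2 m^3/h * 34 mg/L = 3848.8 g/h  (m^3/h * mg/L = g/h)
Daily solids removed = 3848.8 * 24 = 92371.2 g/day
Convert g to kg: 92371.2 / 1000 = 92.3712 kg/day

92.3712 kg/day


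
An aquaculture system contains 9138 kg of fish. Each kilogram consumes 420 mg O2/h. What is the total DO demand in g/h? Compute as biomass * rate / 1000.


Total O2 consumption (mg/h) = 9138 kg * 420 mg/(kg*h) = 3837960 mg/h
Convert to g/h: 3837960 / 1000 = 3837.96 g/h

3837.96 g/h


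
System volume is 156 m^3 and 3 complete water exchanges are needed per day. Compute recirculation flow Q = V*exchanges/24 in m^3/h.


Daily recirculation volume = 156 m^3 * 3 = 468 m^3/day
Flow rate Q = daily volume / 24 h = 468 / 24 = 19.5 m^3/h

19.5 m^3/h


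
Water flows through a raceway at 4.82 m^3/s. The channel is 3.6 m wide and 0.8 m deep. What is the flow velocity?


Cross-sectional area = W * d = 3.6 * 0.8 = 2.88 m^2
Velocity = Q / A = 4.82 / 2.88 = 1.67361 m/s

1.67361 m/s


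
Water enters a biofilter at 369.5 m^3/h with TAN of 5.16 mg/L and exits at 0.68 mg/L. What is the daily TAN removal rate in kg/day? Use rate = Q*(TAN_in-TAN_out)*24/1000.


Concentration drop: TAN_in - TAN_out = 5.16 - 0.68 = 4.48 mg/L
Hourly TAN removed = Q * dTAN = 369.5 m^3/h * 4.48 mg/L = 1655.36 g/h  (m^3/h * mg/L = g/h)
Daily TAN removed = 1655.36 * 24 = 39728.64 g/day
Convert to kg/day: 39728.64 / 1000 = 39.72864 kg/day

39.72864 kg/day


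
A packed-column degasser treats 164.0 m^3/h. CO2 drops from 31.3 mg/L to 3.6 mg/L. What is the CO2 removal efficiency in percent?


CO2_out / CO2_in = 3.6 / 31.3 = 0.11501597
Fraction remaining = 0.11501597
efficiency = (1 - 0.11501597) * 100 = 88.4984 %

88.4984 %


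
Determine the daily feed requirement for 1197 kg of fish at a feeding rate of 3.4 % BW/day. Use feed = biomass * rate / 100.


Feeding rate fraction = 3.4% / 100 = 0.034
Daily feed = 1197 kg * 0.034 = 40.698 kg/day

40.698 kg/day


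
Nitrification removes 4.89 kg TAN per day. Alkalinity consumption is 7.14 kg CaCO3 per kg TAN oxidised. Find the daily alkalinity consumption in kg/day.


Alkalinity factor: 7.14 kg CaCO3 consumed per kg TAN nitrified
alk = 4.89 kg TAN * 7.14 = 34.9146 kg CaCO3/day

34.9146 kg CaCO3/day


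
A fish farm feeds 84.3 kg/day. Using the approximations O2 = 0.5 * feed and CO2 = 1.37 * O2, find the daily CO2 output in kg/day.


O2 = 84.3 * 0.5 = 42.15
CO2 = 42.15 * 1.37 = 57.7455

57.7455 kg/day


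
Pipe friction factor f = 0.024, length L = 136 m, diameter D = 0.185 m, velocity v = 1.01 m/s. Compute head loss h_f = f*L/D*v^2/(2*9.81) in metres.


v^2 = 1.01^2 = 1.0201 m^2/s^2
L/D = 136/0.185 = 735.13514
h_f = f*(L/D)*v^2/(2g) = 0.024 * 735.13514 * 1.0201 / 19.62 = 0.917323 m

0.917323 m


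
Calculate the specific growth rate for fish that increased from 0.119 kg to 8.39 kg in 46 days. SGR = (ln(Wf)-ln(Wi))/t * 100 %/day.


ln(W_f) = ln(8.39) = 2.1270405
ln(W_i) = ln(0.119) = -2.1286318
ln(W_f) - ln(W_i) = 2.1270405 - -2.1286318 = 4.2556723
SGR = 4.2556723 / 46 * 100 = 9.25146 %/day

9.25146 %/day


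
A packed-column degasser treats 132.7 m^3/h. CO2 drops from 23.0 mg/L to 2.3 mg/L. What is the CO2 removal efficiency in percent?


CO2_out / CO2_in = 2.3 / 23.0 = 0.1
Fraction remaining = 0.1
efficiency = (1 - 0.1) * 100 = 90 %

90 %


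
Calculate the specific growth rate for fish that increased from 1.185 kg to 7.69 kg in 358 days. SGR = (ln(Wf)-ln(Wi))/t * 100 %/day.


ln(W_f) = ln(7.69) = 2.0399208
ln(W_i) = ln(1.185) = 0.16974277
ln(W_f) - ln(W_i) = 2.0399208 - 0.16974277 = 1.870178
SGR = 1.870178 / 358 * 100 = 0.522396 %/day

0.522396 %/day


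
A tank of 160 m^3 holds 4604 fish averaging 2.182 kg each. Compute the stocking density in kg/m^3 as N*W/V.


Total biomass = 4604 fish * 2.182 kg = 10045.928 kg
Density = total biomass / volume = 10045.928 / 160 = 62.7871 kg/m^3

62.7871 kg/m^3


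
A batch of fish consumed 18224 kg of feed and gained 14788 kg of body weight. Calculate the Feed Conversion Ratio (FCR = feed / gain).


FCR = feed consumed / weight gained
FCR = 18224 kg / 14788 kg = 1.23235

1.23235


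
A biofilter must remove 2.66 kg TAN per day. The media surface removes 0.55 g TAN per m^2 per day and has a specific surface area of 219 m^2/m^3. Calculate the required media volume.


A = 2.66*1000 / 0.55 = 4836.3636 m^2
V = 4836.3636 / 219 = 22.0839

22.0839 m^3


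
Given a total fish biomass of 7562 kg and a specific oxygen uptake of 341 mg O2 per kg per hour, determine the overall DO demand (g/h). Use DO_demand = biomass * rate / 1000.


Total O2 consumption (mg/h) = 7562 kg * 341 mg/(kg*h) = 2578642 mg/h
Convert to g/h: 2578642 / 1000 = 2578.642 g/h

2578.642 g/h


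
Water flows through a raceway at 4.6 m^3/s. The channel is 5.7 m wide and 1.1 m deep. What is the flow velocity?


Cross-sectional area = W * d = 5.7 * 1.1 = 6.27 m^2
Velocity = Q / A = 4.6 / 6.27 = 0.733652 m/s

0.733652 m/s


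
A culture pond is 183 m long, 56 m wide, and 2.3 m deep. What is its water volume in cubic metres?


Base area = L * W = 183 * 56 = 10248 m^2
Volume = area * depth = 10248 * 2.3 = 23570.4 m^3

23570.4 m^3


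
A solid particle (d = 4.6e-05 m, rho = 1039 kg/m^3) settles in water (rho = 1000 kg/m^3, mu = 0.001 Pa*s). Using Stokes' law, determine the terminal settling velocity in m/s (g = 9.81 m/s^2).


Density difference: rho_p - rho_f = 1039 - 1000 = 39 kg/m^3
d^2 = (4.6e-05)^2 = 2.116e-09 m^2
Numerator = (rho_p - rho_f) * g * d^2 = 39 * 9.81 * 2.116e-09 = 8.0956044e-07
Denominator = 18 * mu = 18 * 0.001 = 0.018
v_s = 8.0956044e-07 / 0.018 = 4.49756e-05 m/s
Check: Re = rho_f * v_s * d / mu = 1000 * 4.49756e-05 * 4.6e-05 / 0.001 = 0.00207 < 1, so Stokes' law applies.

4.49756e-05 m/s


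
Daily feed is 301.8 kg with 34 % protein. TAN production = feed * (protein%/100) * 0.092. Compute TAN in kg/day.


Protein in feed = 301.8 * 34/100 = 102.612 kg/day
TAN = protein * 0.092 = 102.612 * 0.092 = 9.440304 kg/day

9.440304 kg/day


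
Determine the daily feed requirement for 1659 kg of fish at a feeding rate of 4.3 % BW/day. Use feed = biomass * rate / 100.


Feeding rate fraction = 4.3% / 100 = 0.043
Daily feed = 1659 kg * 0.043 = 71.337 kg/day

71.337 kg/day
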